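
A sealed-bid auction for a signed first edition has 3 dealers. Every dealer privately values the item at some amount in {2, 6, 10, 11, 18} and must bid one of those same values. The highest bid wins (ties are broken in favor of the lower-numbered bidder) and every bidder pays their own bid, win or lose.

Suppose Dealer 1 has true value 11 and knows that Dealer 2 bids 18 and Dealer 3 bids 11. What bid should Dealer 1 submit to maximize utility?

2

Bid 2: loses but pays 2, utility -2.
Bid 6: loses but pays 6, utility -6.
Bid 10: loses but pays 10, utility -10.
Bid 11: loses but pays 11, utility -11.
Bid 18: wins, pays 18, utility 11 - 18 = -7.
The best choice is 2 with utility -2.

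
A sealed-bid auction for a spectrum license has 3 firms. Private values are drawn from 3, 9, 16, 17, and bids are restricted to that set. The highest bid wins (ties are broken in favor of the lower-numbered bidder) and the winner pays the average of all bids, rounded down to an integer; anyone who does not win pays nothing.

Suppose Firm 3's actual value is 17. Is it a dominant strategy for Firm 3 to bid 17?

Consider the case where Firm 1 bids 3 and Firm 2 bids 3.
Truthful bid 17: wins, pays 7, utility 17 - 7 = 10.
Bid 9 instead: wins, pays 5, utility 17 - 5 = 12.
Since 12 > 10, bidding 9 is strictly better here, so truthful bidding is not dominant.

No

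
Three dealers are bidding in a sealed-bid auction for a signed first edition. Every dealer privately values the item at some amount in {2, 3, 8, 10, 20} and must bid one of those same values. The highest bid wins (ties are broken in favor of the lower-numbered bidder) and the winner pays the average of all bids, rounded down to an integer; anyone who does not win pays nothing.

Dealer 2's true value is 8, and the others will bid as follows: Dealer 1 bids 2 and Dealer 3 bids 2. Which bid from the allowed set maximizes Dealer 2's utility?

Bid 2: loses, pays 0, utility 0.
Bid 3: wins, pays 2, utility 8 - 2 = 6.
Bid 8: wins, pays 4, utility 8 - 4 = 4.
Bid 10: wins, pays 4, utility 8 - 4 = 4.
Bid 20: wins, pays 8, utility 8 - 8 = 0.
The best choice is 3 with utility 6.

3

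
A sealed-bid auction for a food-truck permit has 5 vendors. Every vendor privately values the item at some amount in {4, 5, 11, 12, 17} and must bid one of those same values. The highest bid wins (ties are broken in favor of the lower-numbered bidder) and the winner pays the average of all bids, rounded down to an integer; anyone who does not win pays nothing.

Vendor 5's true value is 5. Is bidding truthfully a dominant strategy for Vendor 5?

Yes

Check each profile of the others' bids and compare truth against every alternative bid.
Others bid (4, 4, 4, 4): truth gives 1, best alternative gives 0.
Others bid (4, 4, 4, 5): truth gives 0, best alternative gives 0.
Others bid (4, 4, 4, 11): truth gives 0, best alternative gives 0.
Others bid (4, 4, 4, 12): truth gives 0, best alternative gives 0.
Others bid (4, 4, 4, 17): truth gives 0, best alternative gives 0.
Others bid (4, 4, 5, 4): truth gives 0, best alternative gives 0.
(Remaining 619 profiles checked similarly; truth is weakly best in each.)
In every case the truthful bid is at least as good as any alternative, so it is a dominant strategy.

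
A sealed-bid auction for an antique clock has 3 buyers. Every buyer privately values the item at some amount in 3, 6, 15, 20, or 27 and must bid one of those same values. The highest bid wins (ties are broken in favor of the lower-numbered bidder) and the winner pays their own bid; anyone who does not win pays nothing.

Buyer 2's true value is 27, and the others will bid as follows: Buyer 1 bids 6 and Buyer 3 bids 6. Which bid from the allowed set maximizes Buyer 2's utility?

15

Bid 3: loses, pays 0, utility 0.
Bid 6: loses, pays 0, utility 0.
Bid 15: wins, pays 15, utility 27 - 15 = 12.
Bid 20: wins, pays 20, utility 27 - 20 = 7.
Bid 27: wins, pays 27, utility 27 - 27 = 0.
The best choice is 15 with utility 12.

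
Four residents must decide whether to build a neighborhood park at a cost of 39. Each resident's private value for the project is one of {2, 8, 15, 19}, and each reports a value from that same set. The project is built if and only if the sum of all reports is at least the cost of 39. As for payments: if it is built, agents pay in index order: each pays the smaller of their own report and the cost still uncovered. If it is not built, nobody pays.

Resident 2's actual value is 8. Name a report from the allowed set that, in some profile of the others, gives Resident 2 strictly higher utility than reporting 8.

2

Suppose Resident 1 reports 2, Resident 3 reports 19 and Resident 4 reports 19.
Report 8: project built, pays 8, utility 8 - 8 = 0.
Report 2: project built, pays 2, utility 8 - 2 = 6.
So reporting 2 beats truth here (6 > 0).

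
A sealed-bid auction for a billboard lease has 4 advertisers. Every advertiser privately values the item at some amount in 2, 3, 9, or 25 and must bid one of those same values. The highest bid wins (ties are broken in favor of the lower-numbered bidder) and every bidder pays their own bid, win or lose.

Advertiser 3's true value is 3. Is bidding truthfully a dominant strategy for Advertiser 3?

No

Consider the case where Advertiser 1 bids 2, Advertiser 2 bids 2 and Advertiser 4 bids 9.
Truthful bid 3: loses but pays 3, utility -3.
Bid 2 instead: loses but pays 2, utility -2.
Since -2 > -3, bidding 2 is strictly better here, so truthful bidding is not dominant.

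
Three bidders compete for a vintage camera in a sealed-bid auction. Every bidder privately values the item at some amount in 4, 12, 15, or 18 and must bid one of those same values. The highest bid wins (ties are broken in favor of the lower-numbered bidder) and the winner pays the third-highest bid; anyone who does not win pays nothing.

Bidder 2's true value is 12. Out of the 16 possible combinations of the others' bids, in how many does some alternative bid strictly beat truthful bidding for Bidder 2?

Others bid (4, 15): truth gives 0; bid 15 gives 8 > 0. Violating.
Others bid (4, 18): truth gives 0; bid 18 gives 8 > 0. Violating.
Others bid (12, 4): truth gives 0; bid 15 gives 8 > 0. Violating.
Others bid (15, 4): truth gives 0; bid 18 gives 8 > 0. Violating.
Others bid (4, 4): truth gives 8; no alternative beats it.
Others bid (4, 12): truth gives 8; no alternative beats it.
(Checking all 16 profiles: 4 have a profitable deviation, 12 do not.)

4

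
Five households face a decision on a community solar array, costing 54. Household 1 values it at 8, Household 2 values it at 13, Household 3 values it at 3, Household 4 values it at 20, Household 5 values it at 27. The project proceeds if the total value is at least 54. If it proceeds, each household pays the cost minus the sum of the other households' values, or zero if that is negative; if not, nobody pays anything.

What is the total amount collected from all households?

13

Total value 71 ≥ cost 54, so it is built.
Household 1: others sum to 63; max(0, 54 - 63) = 0.
Household 2: others sum to 58; max(0, 54 - 58) = 0.
Household 3: others sum to 68; max(0, 54 - 68) = 0.
Household 4: others sum to 51; max(0, 54 - 51) = 3.
Household 5: others sum to 44; max(0, 54 - 44) = 10.
Total collected = 0 + 0 + 0 + 3 + 10 = 13.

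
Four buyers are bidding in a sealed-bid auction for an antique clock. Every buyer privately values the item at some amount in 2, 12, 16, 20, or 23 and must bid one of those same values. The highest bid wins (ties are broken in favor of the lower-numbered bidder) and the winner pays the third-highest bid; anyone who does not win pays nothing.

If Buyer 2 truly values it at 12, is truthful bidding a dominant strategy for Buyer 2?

Consider the case where Buyer 1 bids 2, Buyer 3 bids 2 and Buyer 4 bids 16.
Truthful bid 12: loses, pays 0, utility 0.
Bid 16 instead: wins, pays 2, utility 12 - 2 = 10.
Since 10 > 0, bidding 16 is strictly better here, so truthful bidding is not dominant.

No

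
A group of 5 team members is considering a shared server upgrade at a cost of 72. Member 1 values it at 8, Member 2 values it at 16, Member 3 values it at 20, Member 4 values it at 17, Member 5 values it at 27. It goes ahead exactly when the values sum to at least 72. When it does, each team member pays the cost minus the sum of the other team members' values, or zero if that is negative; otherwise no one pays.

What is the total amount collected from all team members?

Total value 88 ≥ cost 72, so it is built.
Member 1: others sum to 80; max(0, 72 - 80) = 0.
Member 2: others sum to 72; max(0, 72 - 72) = 0.
Member 3: others sum to 68; max(0, 72 - 68) = 4.
Member 4: others sum to 71; max(0, 72 - 71) = 1.
Member 5: others sum to 61; max(0, 72 - 61) = 11.
Total collected = 0 + 0 + 4 + 1 + 11 = 16.

16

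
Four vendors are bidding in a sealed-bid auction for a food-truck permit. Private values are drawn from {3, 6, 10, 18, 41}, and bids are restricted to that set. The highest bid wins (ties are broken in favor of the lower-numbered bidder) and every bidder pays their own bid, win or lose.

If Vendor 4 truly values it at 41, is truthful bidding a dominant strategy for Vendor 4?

Consider the case where Vendor 1 bids 3, Vendor 2 bids 3 and Vendor 3 bids 3.
Truthful bid 41: wins, pays 41, utility 41 - 41 = 0.
Bid 6 instead: wins, pays 6, utility 41 - 6 = 35.
Since 35 > 0, bidding 6 is strictly better here, so truthful bidding is not dominant.

No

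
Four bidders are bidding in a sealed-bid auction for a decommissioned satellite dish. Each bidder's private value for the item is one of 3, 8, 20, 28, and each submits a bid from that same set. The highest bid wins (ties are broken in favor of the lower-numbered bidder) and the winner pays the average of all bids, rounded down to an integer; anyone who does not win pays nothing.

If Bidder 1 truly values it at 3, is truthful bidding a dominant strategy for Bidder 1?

Check each profile of the others' bids and compare truth against every alternative bid.
Others bid (8, 8, 8): truth gives 0, best alternative gives -5.
Others bid (3, 8, 8): truth gives 0, best alternative gives -3.
Others bid (8, 3, 8): truth gives 0, best alternative gives -3.
Others bid (8, 8, 3): truth gives 0, best alternative gives -3.
Others bid (3, 3, 8): truth gives 0, best alternative gives -2.
Others bid (3, 8, 3): truth gives 0, best alternative gives -2.
(Remaining 58 profiles checked similarly; truth is weakly best in each.)
In every case the truthful bid is at least as good as any alternative, so it is a dominant strategy.

Yes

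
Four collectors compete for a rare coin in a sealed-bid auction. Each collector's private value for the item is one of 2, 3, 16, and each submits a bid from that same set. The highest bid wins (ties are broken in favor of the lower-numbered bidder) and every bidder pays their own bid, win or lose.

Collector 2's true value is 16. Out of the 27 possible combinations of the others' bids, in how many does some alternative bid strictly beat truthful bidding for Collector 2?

13

Others bid (2, 2, 2): truth gives 0; bid 3 gives 13 > 0. Violating.
Others bid (2, 2, 3): truth gives 0; bid 3 gives 13 > 0. Violating.
Others bid (2, 3, 2): truth gives 0; bid 3 gives 13 > 0. Violating.
Others bid (2, 3, 3): truth gives 0; bid 3 gives 13 > 0. Violating.
Others bid (2, 2, 16): truth gives 0; no alternative beats it.
Others bid (2, 3, 16): truth gives 0; no alternative beats it.
(Checking all 27 profiles: 13 have a profitable deviation, 14 do not.)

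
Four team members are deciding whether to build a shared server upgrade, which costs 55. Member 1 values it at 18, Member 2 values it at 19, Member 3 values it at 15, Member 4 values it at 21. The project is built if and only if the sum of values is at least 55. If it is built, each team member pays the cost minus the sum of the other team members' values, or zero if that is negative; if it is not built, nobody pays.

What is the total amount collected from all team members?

Total value 73 ≥ cost 55, so it is built.
Member 1: others sum to 55; max(0, 55 - 55) = 0.
Member 2: others sum to 54; max(0, 55 - 54) = 1.
Member 3: others sum to 58; max(0, 55 - 58) = 0.
Member 4: others sum to 52; max(0, 55 - 52) = 3.
Total collected = 0 + 1 + 0 + 3 = 4.

4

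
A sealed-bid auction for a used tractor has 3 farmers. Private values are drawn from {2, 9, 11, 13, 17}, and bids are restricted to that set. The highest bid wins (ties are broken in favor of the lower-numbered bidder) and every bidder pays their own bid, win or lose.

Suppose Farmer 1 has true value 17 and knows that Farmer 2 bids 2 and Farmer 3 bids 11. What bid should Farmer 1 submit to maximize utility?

Bid 2: loses but pays 2, utility -2.
Bid 9: loses but pays 9, utility -9.
Bid 11: wins, pays 11, utility 17 - 11 = 6.
Bid 13: wins, pays 13, utility 17 - 13 = 4.
Bid 17: wins, pays 17, utility 17 - 17 = 0.
The best choice is 11 with utility 6.

11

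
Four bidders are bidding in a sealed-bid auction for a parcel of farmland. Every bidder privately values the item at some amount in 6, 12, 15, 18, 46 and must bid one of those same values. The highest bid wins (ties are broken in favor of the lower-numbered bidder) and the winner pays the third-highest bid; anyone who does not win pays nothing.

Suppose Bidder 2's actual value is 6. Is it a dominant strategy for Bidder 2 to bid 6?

Check each profile of the others' bids and compare truth against every alternative bid.
Others bid (6, 12, 12): truth gives 0, best alternative gives -6.
Others bid (6, 6, 6): truth gives 0, best alternative gives 0.
Others bid (6, 6, 12): truth gives 0, best alternative gives 0.
Others bid (6, 6, 15): truth gives 0, best alternative gives 0.
Others bid (6, 6, 18): truth gives 0, best alternative gives 0.
Others bid (6, 6, 46): truth gives 0, best alternative gives 0.
(Remaining 119 profiles checked similarly; truth is weakly best in each.)
In every case the truthful bid is at least as good as any alternative, so it is a dominant strategy.

Yes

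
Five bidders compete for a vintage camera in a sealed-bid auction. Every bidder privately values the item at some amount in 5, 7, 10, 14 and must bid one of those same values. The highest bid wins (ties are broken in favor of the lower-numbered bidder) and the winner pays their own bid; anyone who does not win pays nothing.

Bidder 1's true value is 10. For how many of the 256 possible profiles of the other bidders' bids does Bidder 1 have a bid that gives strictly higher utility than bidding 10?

Others bid (5, 5, 5, 5): truth gives 0; bid 5 gives 5 > 0. Violating.
Others bid (5, 5, 5, 7): truth gives 0; bid 7 gives 3 > 0. Violating.
Others bid (5, 5, 7, 5): truth gives 0; bid 7 gives 3 > 0. Violating.
Others bid (5, 5, 7, 7): truth gives 0; bid 7 gives 3 > 0. Violating.
Others bid (5, 5, 5, 10): truth gives 0; no alternative beats it.
Others bid (5, 5, 5, 14): truth gives 0; no alternative beats it.
(Checking all 256 profiles: 16 have a profitable deviation, 240 do not.)

16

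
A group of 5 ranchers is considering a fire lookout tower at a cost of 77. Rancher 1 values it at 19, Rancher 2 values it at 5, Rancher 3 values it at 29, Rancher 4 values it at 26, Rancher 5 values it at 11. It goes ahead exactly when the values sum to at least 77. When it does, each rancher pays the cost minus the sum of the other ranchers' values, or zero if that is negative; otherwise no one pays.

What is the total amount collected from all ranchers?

35

Total value 90 ≥ cost 77, so it is built.
Rancher 1: others sum to 71; max(0, 77 - 71) = 6.
Rancher 2: others sum to 85; max(0, 77 - 85) = 0.
Rancher 3: others sum to 61; max(0, 77 - 61) = 16.
Rancher 4: others sum to 64; max(0, 77 - 64) = 13.
Rancher 5: others sum to 79; max(0, 77 - 79) = 0.
Total collected = 6 + 0 + 16 + 13 + 0 = 35.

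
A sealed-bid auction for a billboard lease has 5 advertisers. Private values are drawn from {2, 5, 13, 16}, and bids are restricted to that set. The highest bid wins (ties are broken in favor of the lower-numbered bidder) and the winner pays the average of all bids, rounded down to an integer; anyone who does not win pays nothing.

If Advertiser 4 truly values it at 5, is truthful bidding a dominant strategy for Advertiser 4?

Consider the case where Advertiser 1 bids 2, Advertiser 2 bids 2, Advertiser 3 bids 5 and Advertiser 5 bids 2.
Truthful bid 5: loses, pays 0, utility 0.
Bid 13 instead: wins, pays 4, utility 5 - 4 = 1.
Since 1 > 0, bidding 13 is strictly better here, so truthful bidding is not dominant.

No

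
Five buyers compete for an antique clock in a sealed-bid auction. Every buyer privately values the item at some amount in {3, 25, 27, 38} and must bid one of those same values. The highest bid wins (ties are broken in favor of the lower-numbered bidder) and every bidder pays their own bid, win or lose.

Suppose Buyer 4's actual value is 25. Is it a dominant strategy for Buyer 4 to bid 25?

No

Consider the case where Buyer 1 bids 3, Buyer 2 bids 3, Buyer 3 bids 3 and Buyer 5 bids 27.
Truthful bid 25: loses but pays 25, utility -25.
Bid 3 instead: loses but pays 3, utility -3.
Since -3 > -25, bidding 3 is strictly better here, so truthful bidding is not dominant.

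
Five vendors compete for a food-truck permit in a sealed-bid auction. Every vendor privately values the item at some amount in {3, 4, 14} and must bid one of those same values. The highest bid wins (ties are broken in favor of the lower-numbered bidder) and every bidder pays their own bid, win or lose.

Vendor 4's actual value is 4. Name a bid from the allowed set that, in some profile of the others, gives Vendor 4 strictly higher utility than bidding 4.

3

Suppose Vendor 1 bids 3, Vendor 2 bids 3, Vendor 3 bids 3 and Vendor 5 bids 14.
Bid 4: loses but pays 4, utility -4.
Bid 3: loses but pays 3, utility -3.
So bidding 3 beats truth here (-3 > -4).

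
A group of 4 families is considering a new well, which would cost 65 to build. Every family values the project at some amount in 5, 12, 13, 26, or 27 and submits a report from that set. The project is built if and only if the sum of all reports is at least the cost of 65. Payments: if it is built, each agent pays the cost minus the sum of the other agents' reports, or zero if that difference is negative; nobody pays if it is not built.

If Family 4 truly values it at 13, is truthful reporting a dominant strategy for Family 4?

Yes

Check each profile of the others' reports and compare truth against every alternative report.
Others report (12, 26, 27): truth gives 13, best alternative gives 13.
Others report (12, 27, 26): truth gives 13, best alternative gives 13.
Others report (12, 27, 27): truth gives 13, best alternative gives 13.
Others report (13, 26, 26): truth gives 13, best alternative gives 13.
Others report (13, 26, 27): truth gives 13, best alternative gives 13.
Others report (13, 27, 26): truth gives 13, best alternative gives 13.
(Remaining 119 profiles checked similarly; truth is weakly best in each.)
In every case the truthful report is at least as good as any alternative, so it is a dominant strategy.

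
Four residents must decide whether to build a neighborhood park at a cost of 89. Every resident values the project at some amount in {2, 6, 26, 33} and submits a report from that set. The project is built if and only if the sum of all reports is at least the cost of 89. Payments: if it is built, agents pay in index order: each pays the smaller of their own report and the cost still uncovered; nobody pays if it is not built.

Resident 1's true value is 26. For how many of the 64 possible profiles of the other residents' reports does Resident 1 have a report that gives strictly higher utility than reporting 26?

7

Others report (26, 26, 33): truth gives 0; report 6 gives 20 > 0. Violating.
Others report (26, 33, 26): truth gives 0; report 6 gives 20 > 0. Violating.
Others report (26, 33, 33): truth gives 0; report 2 gives 24 > 0. Violating.
Others report (33, 26, 26): truth gives 0; report 6 gives 20 > 0. Violating.
Others report (2, 2, 2): truth gives 0; no alternative beats it.
Others report (2, 2, 6): truth gives 0; no alternative beats it.
(Checking all 64 profiles: 7 have a profitable deviation, 57 do not.)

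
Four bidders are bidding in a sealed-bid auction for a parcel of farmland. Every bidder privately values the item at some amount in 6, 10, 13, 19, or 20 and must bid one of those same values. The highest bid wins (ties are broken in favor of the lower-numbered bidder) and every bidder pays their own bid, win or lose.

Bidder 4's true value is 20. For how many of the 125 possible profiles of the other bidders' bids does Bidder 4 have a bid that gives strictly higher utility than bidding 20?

88

Others bid (6, 6, 6): truth gives 0; bid 10 gives 10 > 0. Violating.
Others bid (6, 6, 10): truth gives 0; bid 13 gives 7 > 0. Violating.
Others bid (6, 6, 13): truth gives 0; bid 19 gives 1 > 0. Violating.
Others bid (6, 6, 20): truth gives -20; bid 6 gives -6 > -20. Violating.
Others bid (6, 6, 19): truth gives 0; no alternative beats it.
Others bid (6, 10, 19): truth gives 0; no alternative beats it.
(Checking all 125 profiles: 88 have a profitable deviation, 37 do not.)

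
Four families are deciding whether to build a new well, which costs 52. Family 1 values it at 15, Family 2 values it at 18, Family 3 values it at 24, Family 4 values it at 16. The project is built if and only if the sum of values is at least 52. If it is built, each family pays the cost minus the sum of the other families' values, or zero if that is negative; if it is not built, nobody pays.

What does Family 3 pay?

Total value 73 ≥ cost 52, so the project is built.
The other families' values sum to 49.
Cost minus that sum is 52 - 49 = 3.

3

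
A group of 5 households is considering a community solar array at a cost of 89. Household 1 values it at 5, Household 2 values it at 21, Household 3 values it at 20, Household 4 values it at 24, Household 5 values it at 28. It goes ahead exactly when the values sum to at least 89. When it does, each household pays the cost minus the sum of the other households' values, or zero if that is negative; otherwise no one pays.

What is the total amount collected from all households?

57

Total value 98 ≥ cost 89, so it is built.
Household 1: others sum to 93; max(0, 89 - 93) = 0.
Household 2: others sum to 77; max(0, 89 - 77) = 12.
Household 3: others sum to 78; max(0, 89 - 78) = 11.
Household 4: others sum to 74; max(0, 89 - 74) = 15.
Household 5: others sum to 70; max(0, 89 - 70) = 19.
Total collected = 0 + 12 + 11 + 15 + 19 = 57.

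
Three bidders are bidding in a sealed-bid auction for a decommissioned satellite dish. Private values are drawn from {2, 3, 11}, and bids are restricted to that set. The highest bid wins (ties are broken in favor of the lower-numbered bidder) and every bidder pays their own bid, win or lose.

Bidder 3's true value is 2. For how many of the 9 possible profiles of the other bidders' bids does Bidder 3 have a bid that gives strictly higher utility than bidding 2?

Others bid (2, 2): truth gives -2; bid 3 gives -1 > -2. Violating.
Others bid (2, 3): truth gives -2; no alternative beats it.
Others bid (2, 11): truth gives -2; no alternative beats it.
(Checking all 9 profiles: 1 has a profitable deviation, 8 do not.)

1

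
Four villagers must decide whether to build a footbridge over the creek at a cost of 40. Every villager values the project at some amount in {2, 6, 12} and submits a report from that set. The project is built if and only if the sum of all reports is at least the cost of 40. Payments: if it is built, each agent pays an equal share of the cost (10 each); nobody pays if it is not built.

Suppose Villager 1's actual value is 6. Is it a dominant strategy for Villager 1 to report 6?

No

Consider the case where Villager 2 reports 12, Villager 3 reports 12 and Villager 4 reports 12.
Truthful report 6: project built, pays 10, utility 6 - 10 = -4.
Report 2 instead: project not built, utility 0.
Since 0 > -4, reporting 2 is strictly better here, so truthful reporting is not dominant.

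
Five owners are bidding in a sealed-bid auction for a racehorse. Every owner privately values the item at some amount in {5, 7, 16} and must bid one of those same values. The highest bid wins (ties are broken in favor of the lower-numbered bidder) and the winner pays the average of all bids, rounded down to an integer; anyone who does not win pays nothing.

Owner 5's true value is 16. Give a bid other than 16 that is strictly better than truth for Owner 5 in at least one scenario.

Suppose Owner 1 bids 5, Owner 2 bids 5, Owner 3 bids 5 and Owner 4 bids 5.
Bid 16: wins, pays 7, utility 16 - 7 = 9.
Bid 7: wins, pays 5, utility 16 - 5 = 11.
So bidding 7 beats truth here (11 > 9).

7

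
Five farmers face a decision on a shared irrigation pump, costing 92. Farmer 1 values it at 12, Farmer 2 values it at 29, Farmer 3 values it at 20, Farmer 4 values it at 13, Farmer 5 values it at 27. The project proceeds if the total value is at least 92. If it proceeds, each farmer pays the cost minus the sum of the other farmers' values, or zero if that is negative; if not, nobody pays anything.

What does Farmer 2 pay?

Total value 101 ≥ cost 92, so the project is built.
The other farmers' values sum to 72.
Cost minus that sum is 92 - 72 = 20.

20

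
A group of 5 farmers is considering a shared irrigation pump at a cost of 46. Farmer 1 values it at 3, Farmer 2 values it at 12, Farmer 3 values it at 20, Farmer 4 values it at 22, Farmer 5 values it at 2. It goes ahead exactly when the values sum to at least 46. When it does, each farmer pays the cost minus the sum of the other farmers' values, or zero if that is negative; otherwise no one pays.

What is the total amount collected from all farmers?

16

Total value 59 ≥ cost 46, so it is built.
Farmer 1: others sum to 56; max(0, 46 - 56) = 0.
Farmer 2: others sum to 47; max(0, 46 - 47) = 0.
Farmer 3: others sum to 39; max(0, 46 - 39) = 7.
Farmer 4: others sum to 37; max(0, 46 - 37) = 9.
Farmer 5: others sum to 57; max(0, 46 - 57) = 0.
Total collected = 0 + 0 + 7 + 9 + 0 = 16.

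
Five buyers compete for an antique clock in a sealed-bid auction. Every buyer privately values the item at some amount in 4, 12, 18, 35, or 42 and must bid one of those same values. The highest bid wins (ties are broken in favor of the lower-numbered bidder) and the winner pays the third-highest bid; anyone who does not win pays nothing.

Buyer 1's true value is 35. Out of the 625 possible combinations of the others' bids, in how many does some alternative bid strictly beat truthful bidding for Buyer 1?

108

Others bid (4, 4, 4, 42): truth gives 0; bid 42 gives 31 > 0. Violating.
Others bid (4, 4, 12, 42): truth gives 0; bid 42 gives 23 > 0. Violating.
Others bid (4, 4, 18, 42): truth gives 0; bid 42 gives 17 > 0. Violating.
Others bid (4, 4, 42, 4): truth gives 0; bid 42 gives 31 > 0. Violating.
Others bid (4, 4, 4, 4): truth gives 31; no alternative beats it.
Others bid (4, 4, 4, 12): truth gives 31; no alternative beats it.
(Checking all 625 profiles: 108 have a profitable deviation, 517 do not.)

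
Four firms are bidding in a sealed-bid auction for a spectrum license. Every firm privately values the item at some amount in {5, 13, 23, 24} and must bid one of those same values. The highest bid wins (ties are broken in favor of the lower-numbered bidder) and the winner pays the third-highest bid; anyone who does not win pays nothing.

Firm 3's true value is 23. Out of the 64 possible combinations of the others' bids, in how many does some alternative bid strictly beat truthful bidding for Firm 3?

Others bid (5, 5, 24): truth gives 0; bid 24 gives 18 > 0. Violating.
Others bid (5, 13, 24): truth gives 0; bid 24 gives 10 > 0. Violating.
Others bid (5, 23, 5): truth gives 0; bid 24 gives 18 > 0. Violating.
Others bid (5, 23, 13): truth gives 0; bid 24 gives 10 > 0. Violating.
Others bid (5, 5, 5): truth gives 18; no alternative beats it.
Others bid (5, 5, 13): truth gives 18; no alternative beats it.
(Checking all 64 profiles: 12 have a profitable deviation, 52 do not.)

12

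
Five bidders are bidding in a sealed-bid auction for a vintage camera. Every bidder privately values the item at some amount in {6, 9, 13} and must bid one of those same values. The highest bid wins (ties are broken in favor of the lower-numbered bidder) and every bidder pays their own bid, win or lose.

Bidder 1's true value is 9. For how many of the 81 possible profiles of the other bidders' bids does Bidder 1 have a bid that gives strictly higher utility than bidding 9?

Others bid (6, 6, 6, 6): truth gives 0; bid 6 gives 3 > 0. Violating.
Others bid (6, 6, 6, 13): truth gives -9; bid 13 gives -4 > -9. Violating.
Others bid (6, 6, 9, 13): truth gives -9; bid 13 gives -4 > -9. Violating.
Others bid (6, 6, 13, 6): truth gives -9; bid 13 gives -4 > -9. Violating.
Others bid (6, 6, 6, 9): truth gives 0; no alternative beats it.
Others bid (6, 6, 9, 6): truth gives 0; no alternative beats it.
(Checking all 81 profiles: 66 have a profitable deviation, 15 do not.)

66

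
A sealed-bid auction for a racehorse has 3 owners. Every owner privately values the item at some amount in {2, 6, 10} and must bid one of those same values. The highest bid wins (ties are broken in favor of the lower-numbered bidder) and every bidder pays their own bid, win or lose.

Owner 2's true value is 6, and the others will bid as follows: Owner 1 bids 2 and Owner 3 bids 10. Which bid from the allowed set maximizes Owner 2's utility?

Bid 2: loses but pays 2, utility -2.
Bid 6: loses but pays 6, utility -6.
Bid 10: wins, pays 10, utility 6 - 10 = -4.
The best choice is 2 with utility -2.

2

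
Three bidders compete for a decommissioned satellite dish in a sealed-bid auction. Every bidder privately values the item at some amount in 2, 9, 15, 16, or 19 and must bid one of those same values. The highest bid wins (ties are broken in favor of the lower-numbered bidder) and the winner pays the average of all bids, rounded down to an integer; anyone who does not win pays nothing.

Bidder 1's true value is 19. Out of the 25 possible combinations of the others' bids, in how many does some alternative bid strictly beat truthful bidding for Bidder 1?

16

Others bid (2, 2): truth gives 12; bid 2 gives 17 > 12. Violating.
Others bid (2, 9): truth gives 9; bid 9 gives 13 > 9. Violating.
Others bid (2, 15): truth gives 7; bid 15 gives 9 > 7. Violating.
Others bid (2, 16): truth gives 7; bid 16 gives 8 > 7. Violating.
Others bid (2, 19): truth gives 6; no alternative beats it.
Others bid (9, 19): truth gives 4; no alternative beats it.
(Checking all 25 profiles: 16 have a profitable deviation, 9 do not.)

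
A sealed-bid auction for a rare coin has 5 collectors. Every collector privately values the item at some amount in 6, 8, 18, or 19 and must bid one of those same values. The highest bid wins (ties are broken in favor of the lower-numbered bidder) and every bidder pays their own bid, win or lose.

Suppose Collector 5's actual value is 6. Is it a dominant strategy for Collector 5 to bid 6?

Consider the case where Collector 1 bids 6, Collector 2 bids 6, Collector 3 bids 6 and Collector 4 bids 6.
Truthful bid 6: loses but pays 6, utility -6.
Bid 8 instead: wins, pays 8, utility 6 - 8 = -2.
Since -2 > -6, bidding 8 is strictly better here, so truthful bidding is not dominant.

No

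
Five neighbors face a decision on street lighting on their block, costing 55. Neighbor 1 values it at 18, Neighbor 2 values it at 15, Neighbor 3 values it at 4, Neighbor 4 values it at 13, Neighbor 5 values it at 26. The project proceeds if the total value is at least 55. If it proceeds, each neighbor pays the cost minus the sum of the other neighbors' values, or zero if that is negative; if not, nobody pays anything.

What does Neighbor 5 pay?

Total value 76 ≥ cost 55, so the project is built.
The other neighbors' values sum to 50.
Cost minus that sum is 55 - 50 = 5.

5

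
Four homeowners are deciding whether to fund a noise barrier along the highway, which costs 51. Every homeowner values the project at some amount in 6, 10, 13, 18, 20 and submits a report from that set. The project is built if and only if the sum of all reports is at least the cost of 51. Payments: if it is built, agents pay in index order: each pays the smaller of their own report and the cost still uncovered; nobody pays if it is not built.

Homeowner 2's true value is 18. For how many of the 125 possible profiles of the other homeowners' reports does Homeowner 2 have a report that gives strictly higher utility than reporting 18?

Others report (6, 13, 20): truth gives 0; report 13 gives 5 > 0. Violating.
Others report (6, 18, 18): truth gives 0; report 10 gives 8 > 0. Violating.
Others report (6, 18, 20): truth gives 0; report 10 gives 8 > 0. Violating.
Others report (6, 20, 13): truth gives 0; report 13 gives 5 > 0. Violating.
Others report (6, 6, 6): truth gives 0; no alternative beats it.
Others report (6, 6, 10): truth gives 0; no alternative beats it.
(Checking all 125 profiles: 75 have a profitable deviation, 50 do not.)

75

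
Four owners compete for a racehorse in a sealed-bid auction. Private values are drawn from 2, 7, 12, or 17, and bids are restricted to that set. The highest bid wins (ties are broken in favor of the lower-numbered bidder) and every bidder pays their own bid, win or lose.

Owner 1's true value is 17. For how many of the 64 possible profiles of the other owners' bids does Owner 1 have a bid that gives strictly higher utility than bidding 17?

27

Others bid (2, 2, 2): truth gives 0; bid 2 gives 15 > 0. Violating.
Others bid (2, 2, 7): truth gives 0; bid 7 gives 10 > 0. Violating.
Others bid (2, 2, 12): truth gives 0; bid 12 gives 5 > 0. Violating.
Others bid (2, 7, 2): truth gives 0; bid 7 gives 10 > 0. Violating.
Others bid (2, 2, 17): truth gives 0; no alternative beats it.
Others bid (2, 7, 17): truth gives 0; no alternative beats it.
(Checking all 64 profiles: 27 have a profitable deviation, 37 do not.)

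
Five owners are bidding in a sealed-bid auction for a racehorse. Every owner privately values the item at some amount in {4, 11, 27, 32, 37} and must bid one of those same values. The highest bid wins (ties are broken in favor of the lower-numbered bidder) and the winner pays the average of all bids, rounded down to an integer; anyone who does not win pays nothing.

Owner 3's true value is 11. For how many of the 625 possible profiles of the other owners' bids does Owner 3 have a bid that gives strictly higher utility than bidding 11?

Others bid (4, 11, 4, 4): truth gives 0; bid 27 gives 1 > 0. Violating.
Others bid (11, 4, 4, 4): truth gives 0; bid 27 gives 1 > 0. Violating.
Others bid (4, 4, 4, 4): truth gives 6; no alternative beats it.
Others bid (4, 4, 4, 11): truth gives 5; no alternative beats it.
(Checking all 625 profiles: 2 have a profitable deviation, 623 do not.)

2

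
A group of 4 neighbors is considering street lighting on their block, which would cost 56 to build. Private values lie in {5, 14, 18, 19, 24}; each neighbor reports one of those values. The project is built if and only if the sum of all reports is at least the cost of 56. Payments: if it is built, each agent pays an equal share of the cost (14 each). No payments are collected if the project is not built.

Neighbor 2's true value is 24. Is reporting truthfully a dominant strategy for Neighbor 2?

Check each profile of the others' reports and compare truth against every alternative report.
Others report (5, 5, 24): truth gives 10, best alternative gives 0.
Others report (5, 14, 14): truth gives 10, best alternative gives 0.
Others report (5, 24, 5): truth gives 10, best alternative gives 0.
Others report (14, 5, 14): truth gives 10, best alternative gives 0.
Others report (14, 14, 5): truth gives 10, best alternative gives 0.
Others report (24, 5, 5): truth gives 10, best alternative gives 0.
(Remaining 119 profiles checked similarly; truth is weakly best in each.)
In every case the truthful report is at least as good as any alternative, so it is a dominant strategy.

Yes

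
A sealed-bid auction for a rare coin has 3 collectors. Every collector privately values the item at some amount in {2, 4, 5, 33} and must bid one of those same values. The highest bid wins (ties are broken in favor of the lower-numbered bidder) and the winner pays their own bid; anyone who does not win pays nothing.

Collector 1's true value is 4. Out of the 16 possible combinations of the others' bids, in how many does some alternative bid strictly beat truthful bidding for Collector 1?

1

Others bid (2, 2): truth gives 0; bid 2 gives 2 > 0. Violating.
Others bid (2, 4): truth gives 0; no alternative beats it.
Others bid (2, 5): truth gives 0; no alternative beats it.
(Checking all 16 profiles: 1 has a profitable deviation, 15 do not.)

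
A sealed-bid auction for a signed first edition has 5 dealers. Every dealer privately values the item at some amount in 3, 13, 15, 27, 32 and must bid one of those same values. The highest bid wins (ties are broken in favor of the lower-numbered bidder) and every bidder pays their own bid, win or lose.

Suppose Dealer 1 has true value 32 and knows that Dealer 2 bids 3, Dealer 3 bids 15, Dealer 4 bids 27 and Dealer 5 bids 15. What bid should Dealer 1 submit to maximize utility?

Bid 3: loses but pays 3, utility -3.
Bid 13: loses but pays 13, utility -13.
Bid 15: loses but pays 15, utility -15.
Bid 27: wins, pays 27, utility 32 - 27 = 5.
Bid 32: wins, pays 32, utility 32 - 32 = 0.
The best choice is 27 with utility 5.

27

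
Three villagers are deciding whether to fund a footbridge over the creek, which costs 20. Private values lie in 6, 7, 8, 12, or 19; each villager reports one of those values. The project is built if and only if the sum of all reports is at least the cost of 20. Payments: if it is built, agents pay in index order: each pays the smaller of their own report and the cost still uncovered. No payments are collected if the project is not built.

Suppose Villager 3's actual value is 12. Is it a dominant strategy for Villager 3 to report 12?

Check each profile of the others' reports and compare truth against every alternative report.
Others report (6, 19): truth gives 12, best alternative gives 12.
Others report (7, 19): truth gives 12, best alternative gives 12.
Others report (8, 12): truth gives 12, best alternative gives 12.
Others report (8, 19): truth gives 12, best alternative gives 12.
Others report (12, 8): truth gives 12, best alternative gives 12.
Others report (12, 12): truth gives 12, best alternative gives 12.
(Remaining 19 profiles checked similarly; truth is weakly best in each.)
In every case the truthful report is at least as good as any alternative, so it is a dominant strategy.

Yes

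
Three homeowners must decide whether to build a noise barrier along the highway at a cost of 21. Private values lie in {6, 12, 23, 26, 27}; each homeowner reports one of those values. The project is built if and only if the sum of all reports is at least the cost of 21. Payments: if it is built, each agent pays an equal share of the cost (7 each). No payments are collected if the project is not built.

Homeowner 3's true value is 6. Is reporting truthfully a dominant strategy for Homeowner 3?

Check each profile of the others' reports and compare truth against every alternative report.
Others report (6, 6): truth gives 0, best alternative gives -1.
Others report (6, 12): truth gives -1, best alternative gives -1.
Others report (6, 23): truth gives -1, best alternative gives -1.
Others report (6, 26): truth gives -1, best alternative gives -1.
Others report (6, 27): truth gives -1, best alternative gives -1.
Others report (12, 6): truth gives -1, best alternative gives -1.
(Remaining 19 profiles checked similarly; truth is weakly best in each.)
In every case the truthful report is at least as good as any alternative, so it is a dominant strategy.

Yes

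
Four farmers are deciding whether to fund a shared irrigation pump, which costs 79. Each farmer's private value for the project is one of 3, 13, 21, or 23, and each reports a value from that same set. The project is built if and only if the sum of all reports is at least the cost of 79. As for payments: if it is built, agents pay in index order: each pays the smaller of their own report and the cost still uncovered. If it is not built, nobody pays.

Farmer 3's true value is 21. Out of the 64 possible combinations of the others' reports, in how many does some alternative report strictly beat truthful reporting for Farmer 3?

Others report (21, 23, 23): truth gives 0; report 13 gives 8 > 0. Violating.
Others report (23, 21, 23): truth gives 0; report 13 gives 8 > 0. Violating.
Others report (23, 23, 21): truth gives 0; report 13 gives 8 > 0. Violating.
Others report (23, 23, 23): truth gives 0; report 13 gives 8 > 0. Violating.
Others report (3, 3, 3): truth gives 0; no alternative beats it.
Others report (3, 3, 13): truth gives 0; no alternative beats it.
(Checking all 64 profiles: 4 have a profitable deviation, 60 do not.)

4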